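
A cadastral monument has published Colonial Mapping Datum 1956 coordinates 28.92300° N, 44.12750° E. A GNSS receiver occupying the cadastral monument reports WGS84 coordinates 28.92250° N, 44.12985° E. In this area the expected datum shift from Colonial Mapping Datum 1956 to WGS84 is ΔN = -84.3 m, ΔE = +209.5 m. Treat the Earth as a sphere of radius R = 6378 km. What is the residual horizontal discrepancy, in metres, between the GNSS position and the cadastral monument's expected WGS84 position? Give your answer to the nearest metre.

35 m

Observed coordinate differences: Δφ = -0.00050°, Δλ = +0.00235°.
Converting to metres (1° lat = 111317 m, cos φ = 0.875270): observed ΔN = -55.7 m, observed ΔE = 229.0 m.
Subtracting the expected shift leaves a residual of -55.7 − (-84.3) = 28.6 m north and 229.0 − (209.5) = 19.5 m east.
Residual distance = √(28.6² + 19.5²) = 34.6 m.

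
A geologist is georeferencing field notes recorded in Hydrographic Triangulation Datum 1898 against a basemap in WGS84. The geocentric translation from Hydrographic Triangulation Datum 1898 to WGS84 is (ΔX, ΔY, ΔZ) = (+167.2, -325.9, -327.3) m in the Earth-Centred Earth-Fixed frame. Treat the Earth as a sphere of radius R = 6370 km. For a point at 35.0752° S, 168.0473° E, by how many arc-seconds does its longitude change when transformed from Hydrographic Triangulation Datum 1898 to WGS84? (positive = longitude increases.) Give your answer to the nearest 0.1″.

Δλ = 11.2″

sin φ = -0.574651, cos φ = 0.818399, sin λ = 0.207104, cos λ = -0.978319.
East component: ΔE = −sin λ·ΔX + cos λ·ΔY = −(0.207104)(167.2) + (-0.978319)(-325.9) = 284.21 m.
1° of latitude spans πR/180 = 111177 m; at latitude φ, 1° of longitude spans that × cos φ = 90987.5 m, so Δλ = 284.21 / 90987.5 × 3600 = 11.245″.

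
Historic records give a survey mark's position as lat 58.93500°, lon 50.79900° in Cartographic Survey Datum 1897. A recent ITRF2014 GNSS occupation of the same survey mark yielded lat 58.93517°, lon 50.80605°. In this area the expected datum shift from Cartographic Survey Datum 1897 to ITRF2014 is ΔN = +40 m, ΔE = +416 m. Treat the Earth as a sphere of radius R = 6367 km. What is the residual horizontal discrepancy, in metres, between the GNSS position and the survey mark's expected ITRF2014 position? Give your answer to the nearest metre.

Observed coordinate differences: Δφ = +0.00017°, Δλ = +0.00705°.
Converting to metres (1° lat = 111125 m, cos φ = 0.516010): observed ΔN = 18.9 m, observed ΔE = 404.3 m.
Subtracting the expected shift leaves a residual of 18.9 − (40) = -21.1 m north and 404.3 − (416) = -11.7 m east.
Residual distance = √((-21.1)² + (-11.7)²) = 24.2 m.

24 m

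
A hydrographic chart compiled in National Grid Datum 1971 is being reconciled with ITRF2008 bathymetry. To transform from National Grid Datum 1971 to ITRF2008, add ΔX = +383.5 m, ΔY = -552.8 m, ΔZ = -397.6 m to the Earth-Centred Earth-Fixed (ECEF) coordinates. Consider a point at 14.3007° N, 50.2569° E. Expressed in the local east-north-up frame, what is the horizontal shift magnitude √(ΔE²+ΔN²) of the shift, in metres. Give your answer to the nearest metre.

At φ = 14.3007°, λ = 50.2569°: sin φ = 0.247011, cos φ = 0.969013, sin λ = 0.768919, cos λ = 0.639346.
ΔE = −sin λ·ΔX + cos λ·ΔY = −(0.768919)·(383.5) + (0.639346)·(-552.8) = -648.31 m.
ΔN = −sin φ cos λ·ΔX − sin φ sin λ·ΔY + cos φ·ΔZ = −(0.247011)(0.639346)(383.5) − (0.247011)(0.768919)(-552.8) + (0.969013)(-397.6) = -340.85 m.
Horizontal magnitude = √(ΔE² + ΔN²) = √((-648.31)² + (-340.85)²) = 732.45 m.

732 m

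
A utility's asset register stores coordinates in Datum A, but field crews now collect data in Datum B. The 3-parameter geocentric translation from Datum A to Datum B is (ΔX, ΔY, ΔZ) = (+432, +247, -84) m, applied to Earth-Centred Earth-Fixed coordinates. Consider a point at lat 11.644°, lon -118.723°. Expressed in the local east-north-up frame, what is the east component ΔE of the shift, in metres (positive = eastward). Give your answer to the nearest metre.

The local east axis at (φ, λ) is (−sin λ, cos λ, 0), so ΔE = −sin(-118.723°)·432 + cos(-118.723°)·247 = 260.14 m.

ΔE = 260 m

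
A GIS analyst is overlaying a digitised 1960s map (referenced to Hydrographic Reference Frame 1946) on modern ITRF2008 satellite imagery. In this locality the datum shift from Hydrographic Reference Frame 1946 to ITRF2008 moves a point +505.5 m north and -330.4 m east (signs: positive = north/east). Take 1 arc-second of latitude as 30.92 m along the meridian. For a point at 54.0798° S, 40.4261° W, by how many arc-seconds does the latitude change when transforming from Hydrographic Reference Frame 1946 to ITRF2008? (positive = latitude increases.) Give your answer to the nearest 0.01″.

Δφ = 16.35″

1″ of latitude = 30.92 m, so Δφ = 505.5 / 30.92 = 16.349″.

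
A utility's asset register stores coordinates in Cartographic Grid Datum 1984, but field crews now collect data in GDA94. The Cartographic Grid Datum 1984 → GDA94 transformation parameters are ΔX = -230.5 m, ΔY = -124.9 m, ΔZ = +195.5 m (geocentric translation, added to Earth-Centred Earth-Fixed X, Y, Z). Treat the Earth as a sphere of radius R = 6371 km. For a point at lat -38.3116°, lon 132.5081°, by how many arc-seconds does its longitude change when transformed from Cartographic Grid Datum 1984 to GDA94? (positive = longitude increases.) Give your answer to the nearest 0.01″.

Δλ = 10.49″

sin φ = -0.619938, cos φ = 0.784651, sin λ = 0.737182, cos λ = -0.675694.
East component: ΔE = −sin λ·ΔX + cos λ·ΔY = −(0.737182)(-230.5) + (-0.675694)(-124.9) = 254.31 m.
1° of latitude spans πR/180 = 111195 m; at latitude φ, 1° of longitude spans that × cos φ = 87249.2 m, so Δλ = 254.31 / 87249.2 × 3600 = 10.493″.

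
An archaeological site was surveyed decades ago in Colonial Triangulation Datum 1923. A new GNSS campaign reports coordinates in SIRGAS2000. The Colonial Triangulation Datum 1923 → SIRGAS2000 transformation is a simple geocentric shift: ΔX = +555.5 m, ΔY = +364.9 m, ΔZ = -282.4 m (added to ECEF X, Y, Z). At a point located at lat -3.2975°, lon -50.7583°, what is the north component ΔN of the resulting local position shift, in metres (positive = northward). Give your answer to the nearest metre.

ΔN = -278 m

The local north axis is (−sin φ cos λ, −sin φ sin λ, cos φ), giving ΔN = 20.213 − 16.256 − 281.932 = -277.98 m.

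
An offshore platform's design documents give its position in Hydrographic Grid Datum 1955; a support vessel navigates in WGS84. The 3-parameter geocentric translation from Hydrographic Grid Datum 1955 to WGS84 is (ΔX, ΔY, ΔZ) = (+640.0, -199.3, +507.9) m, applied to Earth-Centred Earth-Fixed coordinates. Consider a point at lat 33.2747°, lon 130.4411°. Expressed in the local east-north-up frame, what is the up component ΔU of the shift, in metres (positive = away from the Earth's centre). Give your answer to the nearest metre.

The local up (radial) axis is (cos φ cos λ, cos φ sin λ, sin φ), giving ΔU = -347.083 − 126.814 + 278.661 = -195.24 m.

ΔU = -195 m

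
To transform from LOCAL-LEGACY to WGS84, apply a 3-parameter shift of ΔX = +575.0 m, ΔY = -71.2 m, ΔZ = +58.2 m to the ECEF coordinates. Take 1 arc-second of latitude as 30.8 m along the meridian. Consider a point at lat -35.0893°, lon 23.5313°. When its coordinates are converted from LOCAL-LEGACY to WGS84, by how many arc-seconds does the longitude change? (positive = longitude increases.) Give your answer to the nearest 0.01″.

sin φ = -0.574852, cos φ = 0.818257, sin λ = 0.399250, cos λ = 0.916842.
East component: ΔE = −sin λ·ΔX + cos λ·ΔY = −(0.399250)(575.0) + (0.916842)(-71.2) = -294.85 m.
1° of latitude spans 3600 × 30.80 = 110880 m; at latitude φ, 1° of longitude spans that × cos φ = 90728.3 m, so Δλ = -294.85 / 90728.3 × 3600 = -11.699″.

Δλ = -11.70″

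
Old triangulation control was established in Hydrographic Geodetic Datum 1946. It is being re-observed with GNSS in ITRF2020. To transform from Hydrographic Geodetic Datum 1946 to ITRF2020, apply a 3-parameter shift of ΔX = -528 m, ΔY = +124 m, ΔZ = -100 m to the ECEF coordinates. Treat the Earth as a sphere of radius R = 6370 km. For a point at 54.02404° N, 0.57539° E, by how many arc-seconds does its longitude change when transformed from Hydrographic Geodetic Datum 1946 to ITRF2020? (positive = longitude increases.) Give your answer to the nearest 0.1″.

sin φ = 0.809264, cos φ = 0.587446, sin λ = 0.010042, cos λ = 0.999950.
East component: ΔE = −sin λ·ΔX + cos λ·ΔY = −(0.010042)(-528) + (0.999950)(124) = 129.30 m.
1° of latitude spans πR/180 = 111177 m; at latitude φ, 1° of longitude spans that × cos φ = 65310.7 m, so Δλ = 129.30 / 65310.7 × 3600 = 7.127″.

Δλ = 7.1″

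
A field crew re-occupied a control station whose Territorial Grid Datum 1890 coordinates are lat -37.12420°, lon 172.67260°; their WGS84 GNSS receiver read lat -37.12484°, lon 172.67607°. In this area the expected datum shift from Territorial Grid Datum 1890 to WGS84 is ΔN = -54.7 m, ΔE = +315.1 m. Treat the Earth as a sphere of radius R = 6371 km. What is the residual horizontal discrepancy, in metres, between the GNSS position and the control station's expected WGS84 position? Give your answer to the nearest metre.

Observed coordinate differences: Δφ = -0.00064°, Δλ = +0.00347°.
Converting to metres (1° lat = 111195 m, cos φ = 0.797329): observed ΔN = -71.2 m, observed ΔE = 307.6 m.
Subtracting the expected shift leaves a residual of -71.2 − (-54.7) = -16.5 m north and 307.6 − (315.1) = -7.5 m east.
Residual distance = √((-16.5)² + (-7.5)²) = 18.1 m.

18 m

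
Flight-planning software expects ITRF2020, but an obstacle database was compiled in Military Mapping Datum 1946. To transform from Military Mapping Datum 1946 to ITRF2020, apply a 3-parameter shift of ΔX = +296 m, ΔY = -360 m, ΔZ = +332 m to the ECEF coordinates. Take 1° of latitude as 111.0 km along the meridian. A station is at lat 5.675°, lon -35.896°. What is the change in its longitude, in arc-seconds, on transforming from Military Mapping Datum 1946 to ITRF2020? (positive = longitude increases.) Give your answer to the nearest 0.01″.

sin φ = 0.098886, cos φ = 0.995099, sin λ = -0.586316, cos λ = 0.810083.
East component: ΔE = −sin λ·ΔX + cos λ·ΔY = −(-0.586316)(296) + (0.810083)(-360) = -118.08 m.
1° of latitude spans 111000 m; at latitude φ, 1° of longitude spans that × cos φ = 110456.0 m, so Δλ = -118.08 / 110456.0 × 3600 = -3.848″.

Δλ = -3.85″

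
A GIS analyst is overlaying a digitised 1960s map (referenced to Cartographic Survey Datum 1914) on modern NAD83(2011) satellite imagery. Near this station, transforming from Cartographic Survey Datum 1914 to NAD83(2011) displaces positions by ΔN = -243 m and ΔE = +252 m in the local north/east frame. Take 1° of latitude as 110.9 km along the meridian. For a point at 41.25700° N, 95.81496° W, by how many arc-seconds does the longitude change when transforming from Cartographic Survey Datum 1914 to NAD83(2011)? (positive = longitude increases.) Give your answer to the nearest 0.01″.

Δλ = 10.88″

At latitude 41.25700°, cos φ = 0.751759.
1° of longitude at this latitude = 110.9 × cos φ = 83.37 km, so Δλ = 252.0 / 83370.1 = 0.0030227° = 10.882″.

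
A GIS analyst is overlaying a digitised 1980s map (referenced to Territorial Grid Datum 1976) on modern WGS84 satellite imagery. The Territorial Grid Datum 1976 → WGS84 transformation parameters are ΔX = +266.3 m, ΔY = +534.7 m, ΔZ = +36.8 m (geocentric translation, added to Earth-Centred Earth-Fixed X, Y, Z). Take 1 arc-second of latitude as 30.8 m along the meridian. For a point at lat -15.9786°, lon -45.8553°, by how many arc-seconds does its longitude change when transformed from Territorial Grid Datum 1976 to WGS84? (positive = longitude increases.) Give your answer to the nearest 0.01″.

Δλ = 19.03″

sin φ = -0.275278, cos φ = 0.961365, sin λ = -0.717583, cos λ = 0.696473.
East component: ΔE = −sin λ·ΔX + cos λ·ΔY = −(-0.717583)(266.3) + (0.696473)(534.7) = 563.50 m.
1° of latitude spans 3600 × 30.80 = 110880 m; at latitude φ, 1° of longitude spans that × cos φ = 106596.1 m, so Δλ = 563.50 / 106596.1 × 3600 = 19.031″.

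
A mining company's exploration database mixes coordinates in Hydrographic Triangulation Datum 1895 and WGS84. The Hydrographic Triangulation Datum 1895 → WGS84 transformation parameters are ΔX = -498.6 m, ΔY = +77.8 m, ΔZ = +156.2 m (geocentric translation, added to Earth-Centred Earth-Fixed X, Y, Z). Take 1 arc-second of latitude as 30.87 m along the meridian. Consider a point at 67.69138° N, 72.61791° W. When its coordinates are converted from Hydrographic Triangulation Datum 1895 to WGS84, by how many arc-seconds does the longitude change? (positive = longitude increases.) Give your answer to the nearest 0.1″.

Δλ = -38.6″

sin φ = 0.925153, cos φ = 0.379595, sin λ = -0.954334, cos λ = 0.298742.
East component: ΔE = −sin λ·ΔX + cos λ·ΔY = −(-0.954334)(-498.6) + (0.298742)(77.8) = -452.59 m.
1° of latitude spans 3600 × 30.87 = 111132 m; at latitude φ, 1° of longitude spans that × cos φ = 42185.2 m, so Δλ = -452.59 / 42185.2 × 3600 = -38.623″.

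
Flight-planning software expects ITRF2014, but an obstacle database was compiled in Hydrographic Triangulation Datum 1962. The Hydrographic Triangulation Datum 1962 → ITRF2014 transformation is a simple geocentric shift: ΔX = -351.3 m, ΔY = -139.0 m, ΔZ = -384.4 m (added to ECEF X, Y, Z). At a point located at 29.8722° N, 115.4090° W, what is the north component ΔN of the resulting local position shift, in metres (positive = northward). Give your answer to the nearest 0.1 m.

ΔN = -470.9 m

At φ = 29.8722°, λ = -115.4090°: sin φ = 0.498067, cos φ = 0.867139, sin λ = -0.903268, cos λ = -0.429077.
ΔN = −sin φ cos λ·ΔX − sin φ sin λ·ΔY + cos φ·ΔZ = −(0.498067)(-0.429077)(-351.3) − (0.498067)(-0.903268)(-139.0) + (0.867139)(-384.4) = -470.94 m.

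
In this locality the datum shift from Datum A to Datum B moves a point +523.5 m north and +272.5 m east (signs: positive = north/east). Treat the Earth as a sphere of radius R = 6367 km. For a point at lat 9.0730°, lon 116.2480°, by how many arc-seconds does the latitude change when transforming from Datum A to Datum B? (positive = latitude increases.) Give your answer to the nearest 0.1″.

On a sphere of radius R, 1 rad of latitude = R, so Δφ = ΔN / R = 523.5 / 6367000 = 8.2221e-05 rad = 16.959″.

Δφ = 17.0″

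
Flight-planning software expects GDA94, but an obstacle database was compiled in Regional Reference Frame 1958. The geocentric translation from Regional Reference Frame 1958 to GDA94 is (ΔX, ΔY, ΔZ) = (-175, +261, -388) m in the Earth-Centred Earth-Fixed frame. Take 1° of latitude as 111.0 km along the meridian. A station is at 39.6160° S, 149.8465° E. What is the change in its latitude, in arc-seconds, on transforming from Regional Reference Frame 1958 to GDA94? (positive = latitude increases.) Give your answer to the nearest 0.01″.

Δφ = -3.85″

sin φ = -0.637639, cos φ = 0.770335, sin λ = 0.502318, cos λ = -0.864683.
North component: ΔN = −sin φ cos λ·ΔX − sin φ sin λ·ΔY + cos φ·ΔZ = −(-0.637639)(-0.864683)(-175) − (-0.637639)(0.502318)(261) + (0.770335)(-388) = -118.81 m.
1° of latitude spans 111000 m, so Δφ = -118.81 / 111000 × 3600 = -3.853″.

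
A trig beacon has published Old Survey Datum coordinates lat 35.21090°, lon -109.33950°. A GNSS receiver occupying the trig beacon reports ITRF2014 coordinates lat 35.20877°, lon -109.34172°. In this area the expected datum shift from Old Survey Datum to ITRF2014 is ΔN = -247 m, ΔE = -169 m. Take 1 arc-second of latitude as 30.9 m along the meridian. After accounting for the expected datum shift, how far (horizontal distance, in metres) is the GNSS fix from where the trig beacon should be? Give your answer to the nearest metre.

34 m

Observed coordinate differences: Δφ = -0.00213°, Δλ = -0.00222°.
Converting to metres (1° lat = 111240 m, cos φ = 0.817035): observed ΔN = -236.9 m, observed ΔE = -201.8 m.
Subtracting the expected shift leaves a residual of -236.9 − (-247) = 10.1 m north and -201.8 − (-169) = -32.8 m east.
Residual distance = √(10.1² + (-32.8)²) = 34.3 m.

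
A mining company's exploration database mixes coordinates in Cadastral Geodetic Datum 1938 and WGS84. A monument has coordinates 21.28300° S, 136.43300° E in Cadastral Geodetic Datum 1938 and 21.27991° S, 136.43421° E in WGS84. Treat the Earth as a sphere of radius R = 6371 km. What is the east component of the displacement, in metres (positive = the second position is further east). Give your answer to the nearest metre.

Δφ = -21.27991° − -21.28300° = +0.00309°; Δλ = 136.43421° − 136.43300° = +0.00121°.
1° along a meridian = πR/180 = 111195 m.
ΔN = Δφ × 111195 = 343.6 m; ΔE = Δλ × 111195 × cos(-21.28300°) = +0.00121 × 111195 × 0.931799 = 125.4 m.

ΔE = 125 m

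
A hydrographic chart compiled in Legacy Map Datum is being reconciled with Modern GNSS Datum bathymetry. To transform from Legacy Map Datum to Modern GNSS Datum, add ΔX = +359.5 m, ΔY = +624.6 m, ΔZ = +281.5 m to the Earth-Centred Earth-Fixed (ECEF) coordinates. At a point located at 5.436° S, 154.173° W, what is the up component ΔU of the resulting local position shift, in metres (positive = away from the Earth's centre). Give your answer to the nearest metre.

ΔU = -620 m

The local up (radial) axis is (cos φ cos λ, cos φ sin λ, sin φ), giving ΔU = -322.136 − 270.887 − 26.668 = -619.69 m.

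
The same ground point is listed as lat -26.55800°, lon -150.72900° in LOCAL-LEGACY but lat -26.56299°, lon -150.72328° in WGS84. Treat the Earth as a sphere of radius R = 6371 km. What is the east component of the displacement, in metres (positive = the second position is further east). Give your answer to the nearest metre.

Δφ = -26.56299° − -26.55800° = -0.00499°; Δλ = -150.72328° − -150.72900° = +0.00572°.
1° along a meridian = πR/180 = 111195 m.
ΔN = Δφ × 111195 = -554.9 m; ΔE = Δλ × 111195 × cos(-26.55800°) = +0.00572 × 111195 × 0.894482 = 568.9 m.

ΔE = 569 m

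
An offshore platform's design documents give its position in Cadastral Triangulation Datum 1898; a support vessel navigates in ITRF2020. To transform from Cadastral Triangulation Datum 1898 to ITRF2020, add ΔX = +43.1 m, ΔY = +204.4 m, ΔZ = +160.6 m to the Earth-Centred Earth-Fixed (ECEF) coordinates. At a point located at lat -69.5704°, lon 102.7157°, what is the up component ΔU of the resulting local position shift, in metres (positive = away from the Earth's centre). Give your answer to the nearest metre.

ΔU = -84 m

The local up (radial) axis is (cos φ cos λ, cos φ sin λ, sin φ), giving ΔU = -3.311 + 69.597 − 150.499 = -84.21 m.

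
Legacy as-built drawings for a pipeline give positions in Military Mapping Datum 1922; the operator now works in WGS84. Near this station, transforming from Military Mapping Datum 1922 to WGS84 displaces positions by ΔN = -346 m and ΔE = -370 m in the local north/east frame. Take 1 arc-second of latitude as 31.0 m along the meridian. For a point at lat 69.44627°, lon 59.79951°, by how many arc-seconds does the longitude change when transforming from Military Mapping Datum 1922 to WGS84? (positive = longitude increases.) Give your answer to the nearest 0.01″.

Δλ = -34.00″

At latitude 69.44627°, cos φ = 0.351086.
1″ of longitude at this latitude = 31.00 × cos φ = 10.8837 m, so Δλ = -370.0 / 10.8837 = -33.996″.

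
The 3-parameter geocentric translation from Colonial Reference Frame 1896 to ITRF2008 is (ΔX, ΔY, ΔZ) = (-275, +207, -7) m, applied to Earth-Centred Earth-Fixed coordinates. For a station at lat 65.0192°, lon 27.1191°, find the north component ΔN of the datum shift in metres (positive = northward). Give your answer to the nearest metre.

ΔN = 133 m

The local north axis is (−sin φ cos λ, −sin φ sin λ, cos φ), giving ΔN = 221.869 − 85.532 − 2.956 = 133.38 m.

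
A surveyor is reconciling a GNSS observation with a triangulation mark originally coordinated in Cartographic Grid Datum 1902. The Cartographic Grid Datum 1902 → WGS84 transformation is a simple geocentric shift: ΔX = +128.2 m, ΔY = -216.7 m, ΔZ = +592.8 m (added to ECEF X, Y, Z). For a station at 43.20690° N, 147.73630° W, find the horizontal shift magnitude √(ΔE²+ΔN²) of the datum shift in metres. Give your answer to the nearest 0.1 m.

At φ = 43.20690°, λ = -147.73630°: sin φ = 0.684635, cos φ = 0.728886, sin λ = -0.533817, cos λ = -0.845600.
ΔE = −sin λ·ΔX + cos λ·ΔY = −(-0.533817)·(128.2) + (-0.845600)·(-216.7) = 251.68 m.
ΔN = −sin φ cos λ·ΔX − sin φ sin λ·ΔY + cos φ·ΔZ = −(0.684635)(-0.845600)(128.2) − (0.684635)(-0.533817)(-216.7) + (0.728886)(592.8) = 427.10 m.
Horizontal magnitude = √(ΔE² + ΔN²) = √(251.68² + 427.10²) = 495.74 m.

495.7 m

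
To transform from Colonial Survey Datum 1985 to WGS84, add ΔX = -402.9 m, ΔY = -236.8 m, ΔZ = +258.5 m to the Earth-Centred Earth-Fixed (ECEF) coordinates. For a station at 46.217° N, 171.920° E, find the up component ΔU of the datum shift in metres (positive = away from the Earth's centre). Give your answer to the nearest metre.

ΔU = 440 m

At φ = 46.217°, λ = 171.920°: sin φ = 0.721966, cos φ = 0.691929, sin λ = 0.140556, cos λ = -0.990073.
ΔU = cos φ cos λ·ΔX + cos φ sin λ·ΔY + sin φ·ΔZ = (0.691929)(-0.990073)(-402.9) + (0.691929)(0.140556)(-236.8) + (0.721966)(258.5) = 439.61 m.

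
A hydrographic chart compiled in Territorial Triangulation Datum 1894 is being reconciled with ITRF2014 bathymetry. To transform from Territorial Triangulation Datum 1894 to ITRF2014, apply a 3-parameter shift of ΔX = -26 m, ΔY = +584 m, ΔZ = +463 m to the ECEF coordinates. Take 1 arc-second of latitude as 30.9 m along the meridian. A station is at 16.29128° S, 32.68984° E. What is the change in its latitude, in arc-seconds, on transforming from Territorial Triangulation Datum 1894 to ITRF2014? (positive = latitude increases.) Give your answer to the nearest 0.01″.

Δφ = 17.05″

sin φ = -0.280521, cos φ = 0.959848, sin λ = 0.540091, cos λ = 0.841607.
North component: ΔN = −sin φ cos λ·ΔX − sin φ sin λ·ΔY + cos φ·ΔZ = −(-0.280521)(0.841607)(-26) − (-0.280521)(0.540091)(584) + (0.959848)(463) = 526.75 m.
1° of latitude spans 3600 × 30.90 = 111240 m, so Δφ = 526.75 / 111240 × 3600 = 17.047″.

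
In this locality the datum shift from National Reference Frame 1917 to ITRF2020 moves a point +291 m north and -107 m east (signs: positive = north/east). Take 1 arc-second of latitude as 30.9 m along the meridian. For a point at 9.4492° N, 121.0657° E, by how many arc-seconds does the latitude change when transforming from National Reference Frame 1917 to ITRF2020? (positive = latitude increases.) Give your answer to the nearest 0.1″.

1″ of latitude = 30.90 m, so Δφ = 291.0 / 30.90 = 9.417″.

Δφ = 9.4″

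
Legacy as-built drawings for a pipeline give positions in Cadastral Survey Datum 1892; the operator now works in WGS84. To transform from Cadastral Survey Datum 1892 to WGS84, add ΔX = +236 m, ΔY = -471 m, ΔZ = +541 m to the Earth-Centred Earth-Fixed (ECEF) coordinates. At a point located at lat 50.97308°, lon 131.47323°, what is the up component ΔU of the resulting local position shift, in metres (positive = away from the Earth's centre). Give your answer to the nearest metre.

At φ = 50.97308°, λ = 131.47323°: sin φ = 0.776850, cos φ = 0.629685, sin λ = 0.749265, cos λ = -0.662270.
ΔU = cos φ cos λ·ΔX + cos φ sin λ·ΔY + sin φ·ΔZ = (0.629685)(-0.662270)(236) + (0.629685)(0.749265)(-471) + (0.776850)(541) = 99.64 m.

ΔU = 100 m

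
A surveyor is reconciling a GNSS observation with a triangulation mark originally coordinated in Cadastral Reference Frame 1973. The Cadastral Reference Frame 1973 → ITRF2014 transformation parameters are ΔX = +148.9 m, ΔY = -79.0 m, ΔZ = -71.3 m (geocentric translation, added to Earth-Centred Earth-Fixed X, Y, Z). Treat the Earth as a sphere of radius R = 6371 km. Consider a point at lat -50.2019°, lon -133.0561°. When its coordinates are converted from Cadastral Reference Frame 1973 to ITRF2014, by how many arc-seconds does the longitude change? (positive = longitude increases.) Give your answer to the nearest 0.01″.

sin φ = -0.768305, cos φ = 0.640084, sin λ = -0.730686, cos λ = -0.682714.
East component: ΔE = −sin λ·ΔX + cos λ·ΔY = −(-0.730686)(148.9) + (-0.682714)(-79.0) = 162.73 m.
1° of latitude spans πR/180 = 111195 m; at latitude φ, 1° of longitude spans that × cos φ = 71174.1 m, so Δλ = 162.73 / 71174.1 × 3600 = 8.231″.

Δλ = 8.23″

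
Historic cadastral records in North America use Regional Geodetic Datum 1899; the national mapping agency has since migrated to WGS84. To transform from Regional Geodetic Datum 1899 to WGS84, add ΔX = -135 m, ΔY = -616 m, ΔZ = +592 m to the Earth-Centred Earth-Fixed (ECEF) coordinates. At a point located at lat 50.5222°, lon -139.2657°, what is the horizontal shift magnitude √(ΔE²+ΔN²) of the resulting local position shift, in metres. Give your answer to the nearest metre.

379 m

The local east axis at (φ, λ) is (−sin λ, cos λ, 0), so ΔE = −sin(-139.2657°)·(-135) + cos(-139.2657°)·(-616) = 378.68 m.
The local north axis is (−sin φ cos λ, −sin φ sin λ, cos φ), giving ΔN = -78.959 − 310.271 + 376.381 = -12.85 m.
Horizontal magnitude = √(ΔE² + ΔN²) = √(378.68² + (-12.85)²) = 378.89 m.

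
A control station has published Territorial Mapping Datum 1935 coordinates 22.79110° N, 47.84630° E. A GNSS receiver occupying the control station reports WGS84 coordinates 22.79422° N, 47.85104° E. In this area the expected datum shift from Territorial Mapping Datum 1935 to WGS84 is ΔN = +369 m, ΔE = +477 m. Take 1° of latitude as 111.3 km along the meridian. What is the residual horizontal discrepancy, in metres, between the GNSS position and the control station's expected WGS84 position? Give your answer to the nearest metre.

24 m

Observed coordinate differences: Δφ = +0.00312°, Δλ = +0.00474°.
Converting to metres (1° lat = 111300 m, cos φ = 0.921923): observed ΔN = 347.3 m, observed ΔE = 486.4 m.
Subtracting the expected shift leaves a residual of 347.3 − (369) = -21.7 m north and 486.4 − (477) = 9.4 m east.
Residual distance = √((-21.7)² + 9.4²) = 23.7 m.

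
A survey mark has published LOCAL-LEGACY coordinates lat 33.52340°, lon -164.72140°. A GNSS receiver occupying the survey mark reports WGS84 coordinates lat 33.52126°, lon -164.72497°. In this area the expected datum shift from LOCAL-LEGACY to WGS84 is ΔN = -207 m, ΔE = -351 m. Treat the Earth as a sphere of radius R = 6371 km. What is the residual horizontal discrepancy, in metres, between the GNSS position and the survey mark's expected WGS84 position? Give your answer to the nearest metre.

Observed coordinate differences: Δφ = -0.00214°, Δλ = -0.00357°.
Converting to metres (1° lat = 111195 m, cos φ = 0.833660): observed ΔN = -238.0 m, observed ΔE = -330.9 m.
Subtracting the expected shift leaves a residual of -238.0 − (-207) = -31.0 m north and -330.9 − (-351) = 20.1 m east.
Residual distance = √((-31.0)² + 20.1²) = 36.9 m.

37 m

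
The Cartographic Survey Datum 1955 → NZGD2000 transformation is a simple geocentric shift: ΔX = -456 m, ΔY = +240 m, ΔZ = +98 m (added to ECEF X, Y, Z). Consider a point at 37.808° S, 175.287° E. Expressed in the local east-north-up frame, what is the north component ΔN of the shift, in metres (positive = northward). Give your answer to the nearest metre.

ΔN = 368 m

At φ = -37.808°, λ = 175.287°: sin φ = -0.613017, cos φ = 0.790069, sin λ = 0.082165, cos λ = -0.996619.
ΔN = −sin φ cos λ·ΔX − sin φ sin λ·ΔY + cos φ·ΔZ = −(-0.613017)(-0.996619)(-456) − (-0.613017)(0.082165)(240) + (0.790069)(98) = 368.11 m.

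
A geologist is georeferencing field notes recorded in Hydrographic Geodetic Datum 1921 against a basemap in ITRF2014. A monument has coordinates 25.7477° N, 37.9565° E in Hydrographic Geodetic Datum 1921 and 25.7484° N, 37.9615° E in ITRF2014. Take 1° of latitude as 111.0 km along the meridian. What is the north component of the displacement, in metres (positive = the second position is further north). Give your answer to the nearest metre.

ΔN = 78 m

Δφ = 25.7484° − 25.7477° = +0.0007°; Δλ = 37.9615° − 37.9565° = +0.0050°.
ΔN = Δφ × 111000 = 77.7 m; ΔE = Δλ × 111000 × cos(25.7477°) = +0.0050 × 111000 × 0.900716 = 499.9 m.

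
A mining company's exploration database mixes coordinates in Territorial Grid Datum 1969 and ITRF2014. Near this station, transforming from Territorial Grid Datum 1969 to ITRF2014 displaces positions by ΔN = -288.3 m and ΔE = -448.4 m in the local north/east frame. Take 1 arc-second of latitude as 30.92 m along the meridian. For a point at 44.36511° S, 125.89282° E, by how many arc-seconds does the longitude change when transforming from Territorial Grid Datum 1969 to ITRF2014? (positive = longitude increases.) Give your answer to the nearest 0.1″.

At latitude -44.36511°, cos φ = 0.714899.
1″ of longitude at this latitude = 30.92 × cos φ = 22.1047 m, so Δλ = -448.4 / 22.1047 = -20.285″.

Δλ = -20.3″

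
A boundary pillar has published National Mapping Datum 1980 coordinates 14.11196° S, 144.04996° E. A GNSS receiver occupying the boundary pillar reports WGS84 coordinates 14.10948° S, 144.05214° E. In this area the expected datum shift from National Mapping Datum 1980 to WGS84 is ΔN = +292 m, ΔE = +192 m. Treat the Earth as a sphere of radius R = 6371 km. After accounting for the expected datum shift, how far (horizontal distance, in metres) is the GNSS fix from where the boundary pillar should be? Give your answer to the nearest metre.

46 m

Observed coordinate differences: Δφ = +0.00248°, Δλ = +0.00218°.
Converting to metres (1° lat = 111195 m, cos φ = 0.969821): observed ΔN = 275.8 m, observed ΔE = 235.1 m.
Subtracting the expected shift leaves a residual of 275.8 − (292) = -16.2 m north and 235.1 − (192) = 43.1 m east.
Residual distance = √((-16.2)² + 43.1²) = 46.0 m.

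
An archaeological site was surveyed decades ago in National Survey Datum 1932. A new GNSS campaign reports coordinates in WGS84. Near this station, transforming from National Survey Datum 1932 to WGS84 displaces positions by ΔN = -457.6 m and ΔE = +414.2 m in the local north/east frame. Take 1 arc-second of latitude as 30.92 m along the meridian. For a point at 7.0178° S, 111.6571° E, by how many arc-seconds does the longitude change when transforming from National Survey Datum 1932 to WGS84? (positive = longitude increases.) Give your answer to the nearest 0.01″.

At latitude -7.0178°, cos φ = 0.992508.
1″ of longitude at this latitude = 30.92 × cos φ = 30.6884 m, so Δλ = 414.2 / 30.6884 = 13.497″.

Δλ = 13.50″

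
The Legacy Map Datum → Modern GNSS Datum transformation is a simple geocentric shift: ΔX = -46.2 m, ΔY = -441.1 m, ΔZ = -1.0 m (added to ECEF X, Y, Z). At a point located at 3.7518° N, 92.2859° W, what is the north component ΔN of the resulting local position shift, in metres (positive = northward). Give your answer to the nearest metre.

The local north axis is (−sin φ cos λ, −sin φ sin λ, cos φ), giving ΔN = -0.121 − 28.840 − 0.998 = -29.96 m.

ΔN = -30 m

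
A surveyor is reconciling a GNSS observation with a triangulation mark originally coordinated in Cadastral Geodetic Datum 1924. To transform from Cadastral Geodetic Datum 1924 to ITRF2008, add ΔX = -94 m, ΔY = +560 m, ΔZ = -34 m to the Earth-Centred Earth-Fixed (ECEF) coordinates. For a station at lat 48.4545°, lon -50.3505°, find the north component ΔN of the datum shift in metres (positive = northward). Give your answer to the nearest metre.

ΔN = 345 m

At φ = 48.4545°, λ = -50.3505°: sin φ = 0.748429, cos φ = 0.663215, sin λ = -0.769962, cos λ = 0.638089.
ΔN = −sin φ cos λ·ΔX − sin φ sin λ·ΔY + cos φ·ΔZ = −(0.748429)(0.638089)(-94) − (0.748429)(-0.769962)(560) + (0.663215)(-34) = 345.05 m.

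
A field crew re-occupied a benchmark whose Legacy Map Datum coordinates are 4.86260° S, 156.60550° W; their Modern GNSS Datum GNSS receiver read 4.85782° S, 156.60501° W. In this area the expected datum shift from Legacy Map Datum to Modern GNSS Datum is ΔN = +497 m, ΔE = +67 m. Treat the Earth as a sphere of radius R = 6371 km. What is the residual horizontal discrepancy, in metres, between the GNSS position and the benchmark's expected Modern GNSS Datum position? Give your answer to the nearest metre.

Observed coordinate differences: Δφ = +0.00478°, Δλ = +0.00049°.
Converting to metres (1° lat = 111195 m, cos φ = 0.996401): observed ΔN = 531.5 m, observed ΔE = 54.3 m.
Subtracting the expected shift leaves a residual of 531.5 − (497) = 34.5 m north and 54.3 − (67) = -12.7 m east.
Residual distance = √(34.5² + (-12.7)²) = 36.8 m.

37 m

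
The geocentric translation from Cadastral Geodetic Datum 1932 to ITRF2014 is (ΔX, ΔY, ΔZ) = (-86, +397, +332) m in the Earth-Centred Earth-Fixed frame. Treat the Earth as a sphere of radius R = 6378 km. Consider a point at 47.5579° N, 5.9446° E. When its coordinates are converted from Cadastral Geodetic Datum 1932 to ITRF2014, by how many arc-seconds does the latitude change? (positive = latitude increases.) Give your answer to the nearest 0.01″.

sin φ = 0.737960, cos φ = 0.674845, sin λ = 0.103567, cos λ = 0.994623.
North component: ΔN = −sin φ cos λ·ΔX − sin φ sin λ·ΔY + cos φ·ΔZ = −(0.737960)(0.994623)(-86) − (0.737960)(0.103567)(397) + (0.674845)(332) = 256.83 m.
1° of latitude spans πR/180 = 111317 m, so Δφ = 256.83 / 111317 × 3600 = 8.306″.

Δφ = 8.31″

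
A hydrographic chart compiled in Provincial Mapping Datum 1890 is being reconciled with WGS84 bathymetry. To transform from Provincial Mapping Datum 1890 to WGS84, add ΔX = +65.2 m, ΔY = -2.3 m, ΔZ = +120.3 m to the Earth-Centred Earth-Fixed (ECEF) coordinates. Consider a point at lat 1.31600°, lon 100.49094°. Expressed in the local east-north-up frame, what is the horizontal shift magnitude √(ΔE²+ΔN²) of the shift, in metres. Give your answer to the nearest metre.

136 m

The local east axis at (φ, λ) is (−sin λ, cos λ, 0), so ΔE = −sin(100.49094°)·65.2 + cos(100.49094°)·(-2.3) = -63.69 m.
The local north axis is (−sin φ cos λ, −sin φ sin λ, cos φ), giving ΔN = 0.273 + 0.052 + 120.268 = 120.59 m.
Horizontal magnitude = √(ΔE² + ΔN²) = √((-63.69)² + 120.59²) = 136.38 m.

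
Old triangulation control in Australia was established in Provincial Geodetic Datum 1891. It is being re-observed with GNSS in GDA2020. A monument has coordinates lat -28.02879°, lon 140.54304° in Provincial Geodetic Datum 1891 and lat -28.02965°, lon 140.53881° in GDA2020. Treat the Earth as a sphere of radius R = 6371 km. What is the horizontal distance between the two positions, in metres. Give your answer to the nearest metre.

426 m

Δφ = -28.02965° − -28.02879° = -0.00086°; Δλ = 140.53881° − 140.54304° = -0.00423°.
1° along a meridian = πR/180 = 111195 m.
ΔN = Δφ × 111195 = -95.6 m; ΔE = Δλ × 111195 × cos(-28.02879°) = -0.00423 × 111195 × 0.882712 = -415.2 m.
Distance = √(ΔE² + ΔN²) = √((-415.2)² + (-95.6)²) = 426.1 m.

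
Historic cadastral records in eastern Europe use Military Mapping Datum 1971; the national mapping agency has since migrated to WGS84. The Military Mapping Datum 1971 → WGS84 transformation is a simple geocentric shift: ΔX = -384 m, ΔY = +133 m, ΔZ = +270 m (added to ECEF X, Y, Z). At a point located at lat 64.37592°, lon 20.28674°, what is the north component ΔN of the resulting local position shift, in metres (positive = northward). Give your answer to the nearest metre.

The local north axis is (−sin φ cos λ, −sin φ sin λ, cos φ), giving ΔN = 324.757 − 41.578 + 116.765 = 399.94 m.

ΔN = 400 m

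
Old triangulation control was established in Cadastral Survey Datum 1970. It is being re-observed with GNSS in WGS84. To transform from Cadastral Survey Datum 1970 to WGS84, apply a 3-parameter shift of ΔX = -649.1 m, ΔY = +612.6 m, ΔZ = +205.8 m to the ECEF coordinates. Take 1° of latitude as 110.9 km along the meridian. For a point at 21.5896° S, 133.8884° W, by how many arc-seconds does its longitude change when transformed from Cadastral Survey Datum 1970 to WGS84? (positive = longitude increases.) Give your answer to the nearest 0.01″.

sin φ = -0.367956, cos φ = 0.929843, sin λ = -0.720691, cos λ = -0.693256.
East component: ΔE = −sin λ·ΔX + cos λ·ΔY = −(-0.720691)(-649.1) + (-0.693256)(612.6) = -892.49 m.
1° of latitude spans 110900 m; at latitude φ, 1° of longitude spans that × cos φ = 103119.6 m, so Δλ = -892.49 / 103119.6 × 3600 = -31.158″.

Δλ = -31.16″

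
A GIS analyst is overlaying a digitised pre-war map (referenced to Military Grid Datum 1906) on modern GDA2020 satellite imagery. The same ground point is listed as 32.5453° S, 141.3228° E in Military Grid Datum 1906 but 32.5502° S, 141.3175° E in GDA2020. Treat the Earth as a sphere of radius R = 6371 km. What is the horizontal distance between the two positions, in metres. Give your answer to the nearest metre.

737 m

Δφ = -32.5502° − -32.5453° = -0.0049°; Δλ = 141.3175° − 141.3228° = -0.0053°.
1° along a meridian = πR/180 = 111195 m.
ΔN = Δφ × 111195 = -544.9 m; ΔE = Δλ × 111195 × cos(-32.5453°) = -0.0053 × 111195 × 0.842966 = -496.8 m.
Distance = √(ΔE² + ΔN²) = √((-496.8)² + (-544.9)²) = 737.3 m.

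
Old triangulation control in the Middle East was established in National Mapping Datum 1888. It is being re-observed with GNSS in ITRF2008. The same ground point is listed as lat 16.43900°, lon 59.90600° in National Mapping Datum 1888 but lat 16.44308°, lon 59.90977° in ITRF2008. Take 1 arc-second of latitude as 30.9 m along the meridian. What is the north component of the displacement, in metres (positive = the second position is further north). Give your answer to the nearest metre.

ΔN = 454 m

Δφ = 16.44308° − 16.43900° = +0.00408°; Δλ = 59.90977° − 59.90600° = +0.00377°.
1° of latitude = 3600 × 30.90 = 111240 m.
ΔN = Δφ × 111240 = 453.9 m; ΔE = Δλ × 111240 × cos(16.43900°) = +0.00377 × 111240 × 0.959122 = 402.2 m.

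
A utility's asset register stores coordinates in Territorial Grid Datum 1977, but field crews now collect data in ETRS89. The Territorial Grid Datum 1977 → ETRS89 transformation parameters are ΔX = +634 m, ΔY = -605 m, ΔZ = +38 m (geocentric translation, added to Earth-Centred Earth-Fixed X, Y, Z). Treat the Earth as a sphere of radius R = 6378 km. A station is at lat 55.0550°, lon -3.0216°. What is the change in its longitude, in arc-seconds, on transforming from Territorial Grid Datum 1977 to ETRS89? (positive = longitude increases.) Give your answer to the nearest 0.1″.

sin φ = 0.819702, cos φ = 0.572790, sin λ = -0.052712, cos λ = 0.998610.
East component: ΔE = −sin λ·ΔX + cos λ·ΔY = −(-0.052712)(634) + (0.998610)(-605) = -570.74 m.
1° of latitude spans πR/180 = 111317 m; at latitude φ, 1° of longitude spans that × cos φ = 63761.3 m, so Δλ = -570.74 / 63761.3 × 3600 = -32.224″.

Δλ = -32.2″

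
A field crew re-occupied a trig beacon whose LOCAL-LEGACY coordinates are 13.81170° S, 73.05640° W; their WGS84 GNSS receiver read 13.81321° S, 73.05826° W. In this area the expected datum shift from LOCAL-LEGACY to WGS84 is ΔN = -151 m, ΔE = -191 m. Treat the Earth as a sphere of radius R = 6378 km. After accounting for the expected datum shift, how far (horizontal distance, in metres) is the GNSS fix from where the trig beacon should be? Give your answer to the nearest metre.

Observed coordinate differences: Δφ = -0.00151°, Δλ = -0.00186°.
Converting to metres (1° lat = 111317 m, cos φ = 0.971086): observed ΔN = -168.1 m, observed ΔE = -201.1 m.
Subtracting the expected shift leaves a residual of -168.1 − (-151) = -17.1 m north and -201.1 − (-191) = -10.1 m east.
Residual distance = √((-17.1)² + (-10.1)²) = 19.8 m.

20 m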